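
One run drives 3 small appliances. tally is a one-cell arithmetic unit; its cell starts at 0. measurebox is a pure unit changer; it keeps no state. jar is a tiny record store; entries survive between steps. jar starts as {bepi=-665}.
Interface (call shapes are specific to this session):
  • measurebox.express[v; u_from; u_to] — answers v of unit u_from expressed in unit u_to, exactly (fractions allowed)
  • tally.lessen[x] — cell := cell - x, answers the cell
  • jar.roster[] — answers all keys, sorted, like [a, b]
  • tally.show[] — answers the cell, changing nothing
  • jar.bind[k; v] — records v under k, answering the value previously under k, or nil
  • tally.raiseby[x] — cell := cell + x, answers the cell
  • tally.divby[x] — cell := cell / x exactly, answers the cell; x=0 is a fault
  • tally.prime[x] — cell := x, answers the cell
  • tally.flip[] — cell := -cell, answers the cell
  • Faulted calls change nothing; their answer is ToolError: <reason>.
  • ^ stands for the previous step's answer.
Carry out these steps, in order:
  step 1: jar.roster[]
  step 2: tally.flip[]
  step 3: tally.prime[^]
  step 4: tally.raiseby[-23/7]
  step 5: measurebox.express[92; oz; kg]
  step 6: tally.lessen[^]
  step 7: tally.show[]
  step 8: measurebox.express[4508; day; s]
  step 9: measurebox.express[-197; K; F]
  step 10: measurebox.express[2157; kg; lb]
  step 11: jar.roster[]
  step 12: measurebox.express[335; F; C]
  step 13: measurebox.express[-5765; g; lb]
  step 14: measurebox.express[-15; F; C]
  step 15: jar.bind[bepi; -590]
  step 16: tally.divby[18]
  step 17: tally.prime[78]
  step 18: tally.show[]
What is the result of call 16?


% roster() == [bepi]
% flip() == 0
% prime(x→^) == 0
% raiseby(x→-23/7) == -23/7
% express(v→92, u_from→oz, u_to→kg) == 1043262451/400000000
% lessen(x→^) == -16502837157/2800000000
% show() == -16502837157/2800000000
% express(v→4508, u_from→day, u_to→s) == 389491200
% express(v→-197, u_from→K, u_to→F) == -81427/100
% express(v→2157, u_from→kg, u_to→lb) == 215700000000/45359237
% roster() == [bepi]
% express(v→335, u_from→F, u_to→C) == 505/3
% express(v→-5765, u_from→g, u_to→lb) == -576500000/45359237
% express(v→-15, u_from→F, u_to→C) == -235/9
% bind(k→bepi, v→-590) == -665
% divby(x→18) == -1833648573/5600000000
% prime(x→78) == 78
% show() == 78

Answer: -1833648573/5600000000


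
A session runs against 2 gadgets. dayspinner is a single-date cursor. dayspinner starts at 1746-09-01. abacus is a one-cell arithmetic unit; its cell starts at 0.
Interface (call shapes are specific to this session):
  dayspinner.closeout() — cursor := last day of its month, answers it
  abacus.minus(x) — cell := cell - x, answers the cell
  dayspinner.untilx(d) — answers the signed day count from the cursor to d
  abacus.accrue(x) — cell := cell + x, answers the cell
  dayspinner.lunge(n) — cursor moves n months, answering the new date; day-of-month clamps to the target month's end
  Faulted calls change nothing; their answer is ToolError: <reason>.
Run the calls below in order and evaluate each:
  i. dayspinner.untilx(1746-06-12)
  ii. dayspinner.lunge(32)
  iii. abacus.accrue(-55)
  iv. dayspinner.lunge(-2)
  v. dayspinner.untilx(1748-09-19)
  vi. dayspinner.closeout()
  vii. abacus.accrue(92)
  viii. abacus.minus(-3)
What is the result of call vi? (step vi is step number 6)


>>> dayspinner.untilx 1746-06-12
= -81
>>> dayspinner.lunge 32
= 1749-05-01
>>> abacus.accrue -55
= -55
>>> dayspinner.lunge -2
= 1749-03-01
>>> dayspinner.untilx 1748-09-19
= -163
>>> dayspinner.closeout
= 1749-03-31
>>> abacus.accrue 92
= 37
>>> abacus.minus -3
= 40

Answer: 1749-03-31


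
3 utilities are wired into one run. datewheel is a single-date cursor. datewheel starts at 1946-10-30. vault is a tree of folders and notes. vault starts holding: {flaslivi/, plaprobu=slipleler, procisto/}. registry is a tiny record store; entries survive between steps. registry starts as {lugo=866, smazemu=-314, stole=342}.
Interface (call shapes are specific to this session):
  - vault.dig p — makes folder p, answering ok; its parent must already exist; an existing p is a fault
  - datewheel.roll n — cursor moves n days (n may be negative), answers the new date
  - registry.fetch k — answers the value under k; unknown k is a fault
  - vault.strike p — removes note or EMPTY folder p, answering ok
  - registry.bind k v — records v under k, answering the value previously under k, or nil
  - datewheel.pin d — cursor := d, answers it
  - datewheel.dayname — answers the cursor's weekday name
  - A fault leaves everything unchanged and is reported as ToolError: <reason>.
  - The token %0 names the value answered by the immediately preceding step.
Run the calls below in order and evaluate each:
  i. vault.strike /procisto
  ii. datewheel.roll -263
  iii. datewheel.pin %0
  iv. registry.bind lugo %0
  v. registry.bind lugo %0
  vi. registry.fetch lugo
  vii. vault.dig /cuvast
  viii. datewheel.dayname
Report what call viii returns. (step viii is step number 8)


Answer: Saturday

Derivation:
;; 1. vault.strike(/procisto) == ok
;; 2. datewheel.roll(-263) == 1946-02-09
;; 3. datewheel.pin(%0) == 1946-02-09
;; 4. registry.bind(lugo, %0) == 866
;; 5. registry.bind(lugo, %0) == 1946-02-09
;; 6. registry.fetch(lugo) == 866
;; 7. vault.dig(/cuvast) == ok
;; 8. datewheel.dayname() == Saturday


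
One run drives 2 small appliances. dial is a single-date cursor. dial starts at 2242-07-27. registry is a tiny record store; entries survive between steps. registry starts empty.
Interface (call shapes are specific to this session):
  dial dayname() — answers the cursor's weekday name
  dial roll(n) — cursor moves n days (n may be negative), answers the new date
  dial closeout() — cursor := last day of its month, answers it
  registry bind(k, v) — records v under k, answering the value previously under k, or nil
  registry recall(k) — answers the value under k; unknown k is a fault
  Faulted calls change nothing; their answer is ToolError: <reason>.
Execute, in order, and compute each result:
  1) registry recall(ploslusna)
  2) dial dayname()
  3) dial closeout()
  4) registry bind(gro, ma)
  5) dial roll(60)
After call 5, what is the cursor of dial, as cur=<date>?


CALL registry recall[k=ploslusna]
RET  ToolError: no such key ploslusna
CALL dial dayname[]
RET  Wednesday
CALL dial closeout[]
RET  2242-07-31
CALL registry bind[k=gro; v=ma]
RET  nil
CALL dial roll[n=60]
RET  2242-09-29

Answer: cur=2242-09-29


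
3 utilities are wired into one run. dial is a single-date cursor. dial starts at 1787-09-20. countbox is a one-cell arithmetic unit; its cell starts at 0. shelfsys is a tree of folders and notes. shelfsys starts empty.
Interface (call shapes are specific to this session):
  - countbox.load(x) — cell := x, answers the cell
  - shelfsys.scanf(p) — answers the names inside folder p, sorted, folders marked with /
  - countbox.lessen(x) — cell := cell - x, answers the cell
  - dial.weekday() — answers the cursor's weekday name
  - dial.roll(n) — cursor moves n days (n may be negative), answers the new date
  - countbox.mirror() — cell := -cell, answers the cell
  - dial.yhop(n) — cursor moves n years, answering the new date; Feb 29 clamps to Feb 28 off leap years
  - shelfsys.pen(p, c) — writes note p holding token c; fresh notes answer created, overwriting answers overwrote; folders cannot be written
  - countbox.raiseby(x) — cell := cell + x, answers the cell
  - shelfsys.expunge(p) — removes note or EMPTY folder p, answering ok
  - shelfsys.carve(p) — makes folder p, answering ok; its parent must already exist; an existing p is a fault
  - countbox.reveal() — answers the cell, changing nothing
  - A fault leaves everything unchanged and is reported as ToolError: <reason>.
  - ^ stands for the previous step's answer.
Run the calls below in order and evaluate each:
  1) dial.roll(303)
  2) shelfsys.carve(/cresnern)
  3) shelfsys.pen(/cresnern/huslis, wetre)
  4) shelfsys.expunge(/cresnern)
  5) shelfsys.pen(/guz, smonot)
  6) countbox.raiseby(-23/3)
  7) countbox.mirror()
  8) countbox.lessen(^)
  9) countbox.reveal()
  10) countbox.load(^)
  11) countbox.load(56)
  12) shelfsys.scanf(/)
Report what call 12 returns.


Step: roll[303]
Result: 1788-07-19
Step: carve[/cresnern]
Result: ok
Step: pen[/cresnern/huslis; wetre]
Result: created
Step: expunge[/cresnern]
Result: ToolError: not empty
Step: pen[/guz; smonot]
Result: created
Step: raiseby[-23/3]
Result: -23/3
Step: mirror[]
Result: 23/3
Step: lessen[^]
Result: 0
Step: reveal[]
Result: 0
Step: load[^]
Result: 0
Step: load[56]
Result: 56
Step: scanf[/]
Result: [cresnern/, guz]

Answer: [cresnern/, guz]


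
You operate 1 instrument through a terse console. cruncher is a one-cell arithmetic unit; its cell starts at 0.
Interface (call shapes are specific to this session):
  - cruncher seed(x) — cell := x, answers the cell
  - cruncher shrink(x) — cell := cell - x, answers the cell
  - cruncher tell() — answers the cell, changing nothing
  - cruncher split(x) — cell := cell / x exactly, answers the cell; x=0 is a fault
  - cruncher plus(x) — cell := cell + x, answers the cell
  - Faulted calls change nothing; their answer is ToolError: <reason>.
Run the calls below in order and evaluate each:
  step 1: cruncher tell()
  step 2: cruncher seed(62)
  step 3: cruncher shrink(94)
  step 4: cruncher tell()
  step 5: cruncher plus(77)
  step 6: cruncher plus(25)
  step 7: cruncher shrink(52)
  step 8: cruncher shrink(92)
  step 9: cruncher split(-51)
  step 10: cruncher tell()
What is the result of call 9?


Do: cruncher tell[]
See: 0
Do: cruncher seed[x→62]
See: 62
Do: cruncher shrink[x→94]
See: -32
Do: cruncher tell[]
See: -32
Do: cruncher plus[x→77]
See: 45
Do: cruncher plus[x→25]
See: 70
Do: cruncher shrink[x→52]
See: 18
Do: cruncher shrink[x→92]
See: -74
Do: cruncher split[x→-51]
See: 74/51
Do: cruncher tell[]
See: 74/51

Answer: 74/51


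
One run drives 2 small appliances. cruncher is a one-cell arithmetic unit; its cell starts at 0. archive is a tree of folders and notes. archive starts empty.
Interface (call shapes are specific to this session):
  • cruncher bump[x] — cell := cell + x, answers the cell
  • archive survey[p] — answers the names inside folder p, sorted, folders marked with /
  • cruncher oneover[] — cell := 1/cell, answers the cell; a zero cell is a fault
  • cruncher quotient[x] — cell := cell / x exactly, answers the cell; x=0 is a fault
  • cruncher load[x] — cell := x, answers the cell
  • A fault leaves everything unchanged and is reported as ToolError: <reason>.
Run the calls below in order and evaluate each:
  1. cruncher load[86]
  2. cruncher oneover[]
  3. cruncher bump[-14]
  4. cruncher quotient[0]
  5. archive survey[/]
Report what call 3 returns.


>> cruncher load(x→86)
<< 86
>> cruncher oneover()
<< 1/86
>> cruncher bump(x→-14)
<< -1203/86
>> cruncher quotient(x→0)
<< ToolError: division by zero
>> archive survey(p→/)
<< []

Answer: -1203/86


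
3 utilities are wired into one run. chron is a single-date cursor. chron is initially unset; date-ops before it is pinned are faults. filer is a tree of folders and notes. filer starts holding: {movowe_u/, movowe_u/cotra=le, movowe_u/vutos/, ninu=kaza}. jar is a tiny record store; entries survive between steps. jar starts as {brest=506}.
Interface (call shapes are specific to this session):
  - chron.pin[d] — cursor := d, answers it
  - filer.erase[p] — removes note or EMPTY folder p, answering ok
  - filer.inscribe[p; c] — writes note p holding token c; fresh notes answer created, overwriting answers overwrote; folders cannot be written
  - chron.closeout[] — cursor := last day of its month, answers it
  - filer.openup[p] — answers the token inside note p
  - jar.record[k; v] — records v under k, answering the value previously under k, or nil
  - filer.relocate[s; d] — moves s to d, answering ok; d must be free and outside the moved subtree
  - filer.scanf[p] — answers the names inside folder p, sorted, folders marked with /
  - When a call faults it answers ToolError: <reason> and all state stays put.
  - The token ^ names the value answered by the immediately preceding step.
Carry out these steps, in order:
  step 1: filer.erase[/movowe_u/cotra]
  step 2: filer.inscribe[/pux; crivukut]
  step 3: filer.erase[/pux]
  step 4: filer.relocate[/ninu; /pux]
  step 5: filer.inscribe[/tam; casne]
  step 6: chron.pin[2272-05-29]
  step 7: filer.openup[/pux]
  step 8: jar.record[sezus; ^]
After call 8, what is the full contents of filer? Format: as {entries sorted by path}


-> erase(/movowe_u/cotra)
<- ok
-> inscribe(/pux, crivukut)
<- created
-> erase(/pux)
<- ok
-> relocate(/ninu, /pux)
<- ok
-> inscribe(/tam, casne)
<- created
-> pin(2272-05-29)
<- 2272-05-29
-> openup(/pux)
<- kaza
-> record(sezus, ^)
<- nil

Answer: {movowe_u/, movowe_u/vutos/, pux=kaza, tam=casne}


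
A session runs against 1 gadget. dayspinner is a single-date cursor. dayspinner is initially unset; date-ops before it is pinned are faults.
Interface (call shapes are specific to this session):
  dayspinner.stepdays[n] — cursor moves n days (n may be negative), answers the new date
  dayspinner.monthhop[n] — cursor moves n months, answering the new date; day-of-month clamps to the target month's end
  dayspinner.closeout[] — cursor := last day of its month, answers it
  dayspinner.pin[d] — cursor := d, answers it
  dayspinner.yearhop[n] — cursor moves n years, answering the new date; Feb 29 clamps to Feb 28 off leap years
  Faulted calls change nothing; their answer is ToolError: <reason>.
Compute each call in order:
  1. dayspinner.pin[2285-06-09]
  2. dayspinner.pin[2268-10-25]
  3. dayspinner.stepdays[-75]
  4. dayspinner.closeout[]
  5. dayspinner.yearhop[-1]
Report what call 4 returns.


Answer: 2268-08-31

Derivation:
-- pin(d=2285-06-09) => 2285-06-09
-- pin(d=2268-10-25) => 2268-10-25
-- stepdays(n=-75) => 2268-08-11
-- closeout() => 2268-08-31
-- yearhop(n=-1) => 2267-08-31


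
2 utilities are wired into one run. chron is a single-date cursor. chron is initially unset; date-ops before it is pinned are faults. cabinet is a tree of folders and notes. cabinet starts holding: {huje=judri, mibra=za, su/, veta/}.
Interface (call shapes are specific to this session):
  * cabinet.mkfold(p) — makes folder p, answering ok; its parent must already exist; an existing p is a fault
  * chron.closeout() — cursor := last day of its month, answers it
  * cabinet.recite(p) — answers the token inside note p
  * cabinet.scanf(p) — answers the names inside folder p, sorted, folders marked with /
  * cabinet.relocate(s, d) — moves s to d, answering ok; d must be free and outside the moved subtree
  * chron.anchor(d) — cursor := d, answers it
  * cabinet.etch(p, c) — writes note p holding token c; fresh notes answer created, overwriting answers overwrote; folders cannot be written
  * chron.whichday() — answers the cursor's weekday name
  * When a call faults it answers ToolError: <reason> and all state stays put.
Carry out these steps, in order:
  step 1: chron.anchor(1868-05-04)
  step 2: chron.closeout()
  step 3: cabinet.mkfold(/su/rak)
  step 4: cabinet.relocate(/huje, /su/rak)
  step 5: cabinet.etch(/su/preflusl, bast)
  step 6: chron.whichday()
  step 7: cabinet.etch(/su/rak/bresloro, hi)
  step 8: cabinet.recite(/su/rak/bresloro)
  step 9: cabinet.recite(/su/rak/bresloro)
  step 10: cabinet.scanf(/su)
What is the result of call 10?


% chron.anchor(d='1868-05-04') ~> 1868-05-04
% chron.closeout() ~> 1868-05-31
% cabinet.mkfold(p='/su/rak') ~> ok
% cabinet.relocate(s='/huje', d='/su/rak') ~> ToolError: exists
% cabinet.etch(p='/su/preflusl', c='bast') ~> created
% chron.whichday() ~> Sunday
% cabinet.etch(p='/su/rak/bresloro', c='hi') ~> created
% cabinet.recite(p='/su/rak/bresloro') ~> hi
% cabinet.recite(p='/su/rak/bresloro') ~> hi
% cabinet.scanf(p='/su') ~> [preflusl, rak/]

Answer: [preflusl, rak/]


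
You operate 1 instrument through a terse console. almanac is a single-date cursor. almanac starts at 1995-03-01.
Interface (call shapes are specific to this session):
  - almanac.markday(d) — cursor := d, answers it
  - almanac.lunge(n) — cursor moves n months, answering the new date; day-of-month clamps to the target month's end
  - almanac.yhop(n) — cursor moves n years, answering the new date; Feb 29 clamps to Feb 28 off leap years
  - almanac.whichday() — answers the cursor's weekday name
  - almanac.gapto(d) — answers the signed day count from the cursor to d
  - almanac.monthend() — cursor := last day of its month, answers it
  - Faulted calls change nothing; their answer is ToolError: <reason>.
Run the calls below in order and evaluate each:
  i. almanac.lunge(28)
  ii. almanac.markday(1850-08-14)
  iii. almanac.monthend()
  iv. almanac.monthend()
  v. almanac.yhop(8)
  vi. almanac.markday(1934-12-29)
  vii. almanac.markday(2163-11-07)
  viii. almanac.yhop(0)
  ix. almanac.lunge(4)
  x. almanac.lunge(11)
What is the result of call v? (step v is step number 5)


;; almanac.lunge(n: 28) == 1997-07-01
;; almanac.markday(d: 1850-08-14) == 1850-08-14
;; almanac.monthend() == 1850-08-31
;; almanac.monthend() == 1850-08-31
;; almanac.yhop(n: 8) == 1858-08-31
;; almanac.markday(d: 1934-12-29) == 1934-12-29
;; almanac.markday(d: 2163-11-07) == 2163-11-07
;; almanac.yhop(n: 0) == 2163-11-07
;; almanac.lunge(n: 4) == 2164-03-07
;; almanac.lunge(n: 11) == 2165-02-07

Answer: 1858-08-31


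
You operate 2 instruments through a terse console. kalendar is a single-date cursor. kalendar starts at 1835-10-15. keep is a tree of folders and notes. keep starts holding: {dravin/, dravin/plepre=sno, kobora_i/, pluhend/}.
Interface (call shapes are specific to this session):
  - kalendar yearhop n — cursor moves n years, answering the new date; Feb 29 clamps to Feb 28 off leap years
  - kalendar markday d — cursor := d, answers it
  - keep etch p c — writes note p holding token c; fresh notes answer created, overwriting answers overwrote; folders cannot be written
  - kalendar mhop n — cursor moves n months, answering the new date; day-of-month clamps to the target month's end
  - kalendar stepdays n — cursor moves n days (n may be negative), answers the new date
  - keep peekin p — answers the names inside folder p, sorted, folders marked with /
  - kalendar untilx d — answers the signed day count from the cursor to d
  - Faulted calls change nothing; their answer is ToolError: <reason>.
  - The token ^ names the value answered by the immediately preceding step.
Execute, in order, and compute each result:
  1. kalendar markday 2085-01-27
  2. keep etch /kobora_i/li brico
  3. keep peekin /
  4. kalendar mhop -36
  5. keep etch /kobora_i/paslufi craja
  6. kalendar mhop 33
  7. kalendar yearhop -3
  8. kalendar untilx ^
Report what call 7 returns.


Answer: 2081-10-27

Derivation:
~$ kalendar markday d='2085-01-27'
[out] 2085-01-27
~$ keep etch p='/kobora_i/li' c='brico'
[out] created
~$ keep peekin p='/'
[out] [dravin/, kobora_i/, pluhend/]
~$ kalendar mhop n='-36'
[out] 2082-01-27
~$ keep etch p='/kobora_i/paslufi' c='craja'
[out] created
~$ kalendar mhop n='33'
[out] 2084-10-27
~$ kalendar yearhop n='-3'
[out] 2081-10-27
~$ kalendar untilx d='^'
[out] 0


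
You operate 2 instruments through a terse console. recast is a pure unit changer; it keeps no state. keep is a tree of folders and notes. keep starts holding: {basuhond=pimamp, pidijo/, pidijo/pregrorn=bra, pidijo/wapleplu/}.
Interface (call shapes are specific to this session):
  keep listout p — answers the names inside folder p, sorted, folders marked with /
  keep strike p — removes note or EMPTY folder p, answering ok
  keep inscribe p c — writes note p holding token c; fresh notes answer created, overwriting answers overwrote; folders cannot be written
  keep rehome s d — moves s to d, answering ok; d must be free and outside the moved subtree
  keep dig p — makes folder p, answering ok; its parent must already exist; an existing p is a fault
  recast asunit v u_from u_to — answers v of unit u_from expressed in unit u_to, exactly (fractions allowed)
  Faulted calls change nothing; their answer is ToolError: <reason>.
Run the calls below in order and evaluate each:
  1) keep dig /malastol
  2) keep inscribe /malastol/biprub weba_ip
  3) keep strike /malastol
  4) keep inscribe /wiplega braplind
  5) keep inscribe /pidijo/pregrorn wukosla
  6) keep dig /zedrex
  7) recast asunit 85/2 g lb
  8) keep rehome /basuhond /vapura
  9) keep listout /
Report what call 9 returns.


Answer: [malastol/, pidijo/, vapura, wiplega, zedrex/]

Derivation:
→ keep dig(p→/malastol)
← ok
→ keep inscribe(p→/malastol/biprub, c→weba_ip)
← created
→ keep strike(p→/malastol)
← ToolError: not empty
→ keep inscribe(p→/wiplega, c→braplind)
← created
→ keep inscribe(p→/pidijo/pregrorn, c→wukosla)
← overwrote
→ keep dig(p→/zedrex)
← ok
→ recast asunit(v→85/2, u_from→g, u_to→lb)
← 4250000/45359237
→ keep rehome(s→/basuhond, d→/vapura)
← ok
→ keep listout(p→/)
← [malastol/, pidijo/, vapura, wiplega, zedrex/]


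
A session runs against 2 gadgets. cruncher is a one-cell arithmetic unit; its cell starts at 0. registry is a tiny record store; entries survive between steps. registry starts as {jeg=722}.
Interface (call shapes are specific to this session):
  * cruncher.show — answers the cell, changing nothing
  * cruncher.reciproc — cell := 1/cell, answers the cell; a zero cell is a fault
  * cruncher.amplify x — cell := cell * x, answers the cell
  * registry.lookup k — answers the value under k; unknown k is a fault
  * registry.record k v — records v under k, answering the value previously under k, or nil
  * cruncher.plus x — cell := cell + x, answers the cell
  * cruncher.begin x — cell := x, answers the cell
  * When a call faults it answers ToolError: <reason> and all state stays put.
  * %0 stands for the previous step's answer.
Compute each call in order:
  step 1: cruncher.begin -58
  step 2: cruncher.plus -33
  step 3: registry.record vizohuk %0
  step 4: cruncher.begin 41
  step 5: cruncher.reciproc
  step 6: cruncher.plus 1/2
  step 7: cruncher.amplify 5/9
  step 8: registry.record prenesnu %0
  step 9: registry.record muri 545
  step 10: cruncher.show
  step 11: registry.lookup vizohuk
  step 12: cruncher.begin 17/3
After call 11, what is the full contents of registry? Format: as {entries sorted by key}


Answer: {jeg=722, muri=545, prenesnu=215/738, vizohuk=-91}

Derivation:
I call begin passing x='-58', yielding -58.
I call plus passing x='-33', and observe -91.
I run record passing k='vizohuk', v='%0', — result: nil.
Using begin passing x='41', which returns 41.
Next I call reciproc, — result: 1/41.
Then plus passing x='1/2': 43/82.
Using amplify passing x='5/9', — result: 215/738.
I use record passing k='prenesnu', v='%0', giving nil.
I invoke record passing k='muri', v='545', and get nil.
Using show, yielding 215/738.
I run lookup passing k='vizohuk', which returns -91.
Calling begin passing x='17/3', → 17/3.


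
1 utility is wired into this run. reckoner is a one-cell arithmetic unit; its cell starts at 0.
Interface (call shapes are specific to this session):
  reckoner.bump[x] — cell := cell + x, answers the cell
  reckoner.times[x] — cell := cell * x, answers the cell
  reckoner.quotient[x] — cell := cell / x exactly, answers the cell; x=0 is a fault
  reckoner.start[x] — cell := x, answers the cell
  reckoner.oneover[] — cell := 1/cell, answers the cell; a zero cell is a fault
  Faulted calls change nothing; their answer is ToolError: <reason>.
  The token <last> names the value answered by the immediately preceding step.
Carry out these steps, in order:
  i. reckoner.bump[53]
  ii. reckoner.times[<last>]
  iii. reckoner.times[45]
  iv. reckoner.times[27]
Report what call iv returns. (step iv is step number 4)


Answer: 3412935

Derivation:
Invoking reckoner.bump on x: 53, and observe 53.
I run reckoner.times on x: <last>, giving 2809.
Now I run reckoner.times on x: 45: 126405.
I try reckoner.times on x: 27, and observe 3412935.


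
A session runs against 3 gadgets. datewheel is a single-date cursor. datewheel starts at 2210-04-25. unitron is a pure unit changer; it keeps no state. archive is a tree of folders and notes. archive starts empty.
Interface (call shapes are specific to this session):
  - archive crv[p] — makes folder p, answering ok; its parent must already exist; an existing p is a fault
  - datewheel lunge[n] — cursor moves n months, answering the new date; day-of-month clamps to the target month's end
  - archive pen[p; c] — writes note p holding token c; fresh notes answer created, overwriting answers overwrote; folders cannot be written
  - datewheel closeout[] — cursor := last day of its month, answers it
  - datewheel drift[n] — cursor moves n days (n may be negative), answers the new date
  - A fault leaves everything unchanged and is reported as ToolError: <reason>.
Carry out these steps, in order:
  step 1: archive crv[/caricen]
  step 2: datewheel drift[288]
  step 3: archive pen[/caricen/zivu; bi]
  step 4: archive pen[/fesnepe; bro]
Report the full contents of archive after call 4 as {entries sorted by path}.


Answer: {caricen/, caricen/zivu=bi, fesnepe=bro}

Derivation:
// 1. archive crv(p=/caricen) ~> ok
// 2. datewheel drift(n=288) ~> 2211-02-07
// 3. archive pen(p=/caricen/zivu, c=bi) ~> created
// 4. archive pen(p=/fesnepe, c=bro) ~> created


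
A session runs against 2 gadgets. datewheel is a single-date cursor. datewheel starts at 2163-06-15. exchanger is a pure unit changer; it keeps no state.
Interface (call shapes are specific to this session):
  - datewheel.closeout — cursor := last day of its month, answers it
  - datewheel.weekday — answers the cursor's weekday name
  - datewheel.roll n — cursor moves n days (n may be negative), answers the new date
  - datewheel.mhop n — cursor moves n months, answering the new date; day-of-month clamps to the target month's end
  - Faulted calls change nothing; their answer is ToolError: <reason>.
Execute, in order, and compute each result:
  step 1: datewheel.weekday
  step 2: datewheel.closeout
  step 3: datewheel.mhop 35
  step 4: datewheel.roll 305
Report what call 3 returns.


Answer: 2166-05-30

Derivation:
% datewheel.weekday
  Wednesday
% datewheel.closeout
  2163-06-30
% datewheel.mhop 35
  2166-05-30
% datewheel.roll 305
  2167-03-31


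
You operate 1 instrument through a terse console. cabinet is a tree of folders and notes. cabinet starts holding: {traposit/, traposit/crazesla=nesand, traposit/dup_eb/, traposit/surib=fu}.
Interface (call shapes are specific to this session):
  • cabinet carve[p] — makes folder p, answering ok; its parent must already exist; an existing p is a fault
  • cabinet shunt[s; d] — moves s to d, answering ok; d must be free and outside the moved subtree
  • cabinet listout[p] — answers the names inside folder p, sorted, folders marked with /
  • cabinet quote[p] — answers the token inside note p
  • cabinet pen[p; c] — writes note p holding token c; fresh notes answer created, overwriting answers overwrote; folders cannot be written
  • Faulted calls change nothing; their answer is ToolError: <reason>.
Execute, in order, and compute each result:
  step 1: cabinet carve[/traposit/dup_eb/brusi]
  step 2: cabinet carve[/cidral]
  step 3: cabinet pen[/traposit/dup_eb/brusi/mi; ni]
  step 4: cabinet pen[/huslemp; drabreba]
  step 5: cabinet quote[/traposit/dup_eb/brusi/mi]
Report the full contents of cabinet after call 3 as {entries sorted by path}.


Answer: {cidral/, traposit/, traposit/crazesla=nesand, traposit/dup_eb/, traposit/dup_eb/brusi/, traposit/dup_eb/brusi/mi=ni, traposit/surib=fu}

Derivation:
>> cabinet carve(/traposit/dup_eb/brusi)
<< ok
>> cabinet carve(/cidral)
<< ok
>> cabinet pen(/traposit/dup_eb/brusi/mi, ni)
<< created
>> cabinet pen(/huslemp, drabreba)
<< created
>> cabinet quote(/traposit/dup_eb/brusi/mi)
<< ni


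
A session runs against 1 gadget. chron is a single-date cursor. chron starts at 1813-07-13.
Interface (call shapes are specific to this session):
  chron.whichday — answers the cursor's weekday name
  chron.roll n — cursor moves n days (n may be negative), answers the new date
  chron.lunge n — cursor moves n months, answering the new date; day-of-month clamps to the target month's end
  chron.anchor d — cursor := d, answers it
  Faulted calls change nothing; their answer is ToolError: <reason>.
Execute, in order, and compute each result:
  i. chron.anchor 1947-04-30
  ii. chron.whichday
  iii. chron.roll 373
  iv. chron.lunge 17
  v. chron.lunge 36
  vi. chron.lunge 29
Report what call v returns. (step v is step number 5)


Invoking chron.anchor(d→1947-04-30), giving 1947-04-30.
Invoking chron.whichday(): Wednesday.
Now I run chron.roll(n→373), yielding 1948-05-07.
I invoke chron.lunge(n→17), and observe 1949-10-07.
Then chron.lunge(n→36): 1952-10-07.
Invoking chron.lunge(n→29), which returns 1955-03-07.

Answer: 1952-10-07


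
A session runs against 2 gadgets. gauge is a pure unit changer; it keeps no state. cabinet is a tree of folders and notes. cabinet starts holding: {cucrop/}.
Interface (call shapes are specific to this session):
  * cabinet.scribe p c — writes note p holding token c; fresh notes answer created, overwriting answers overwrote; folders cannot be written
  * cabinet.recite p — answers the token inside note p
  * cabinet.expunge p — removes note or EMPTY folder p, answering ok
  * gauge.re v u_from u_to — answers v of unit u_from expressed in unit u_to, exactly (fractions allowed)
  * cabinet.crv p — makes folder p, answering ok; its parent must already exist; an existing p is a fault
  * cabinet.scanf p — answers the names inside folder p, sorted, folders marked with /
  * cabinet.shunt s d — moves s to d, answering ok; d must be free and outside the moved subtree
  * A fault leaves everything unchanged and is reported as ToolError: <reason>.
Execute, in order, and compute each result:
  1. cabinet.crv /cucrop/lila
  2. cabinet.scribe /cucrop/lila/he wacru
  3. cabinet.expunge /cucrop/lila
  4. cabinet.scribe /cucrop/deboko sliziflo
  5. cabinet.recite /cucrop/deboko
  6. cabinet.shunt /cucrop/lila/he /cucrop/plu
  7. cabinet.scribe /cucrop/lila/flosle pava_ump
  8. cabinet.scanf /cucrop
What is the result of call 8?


$ cabinet.crv p: /cucrop/lila
[out] ok
$ cabinet.scribe p: /cucrop/lila/he c: wacru
[out] created
$ cabinet.expunge p: /cucrop/lila
[out] ToolError: not empty
$ cabinet.scribe p: /cucrop/deboko c: sliziflo
[out] created
$ cabinet.recite p: /cucrop/deboko
[out] sliziflo
$ cabinet.shunt s: /cucrop/lila/he d: /cucrop/plu
[out] ok
$ cabinet.scribe p: /cucrop/lila/flosle c: pava_ump
[out] created
$ cabinet.scanf p: /cucrop
[out] [deboko, lila/, plu]

Answer: [deboko, lila/, plu]


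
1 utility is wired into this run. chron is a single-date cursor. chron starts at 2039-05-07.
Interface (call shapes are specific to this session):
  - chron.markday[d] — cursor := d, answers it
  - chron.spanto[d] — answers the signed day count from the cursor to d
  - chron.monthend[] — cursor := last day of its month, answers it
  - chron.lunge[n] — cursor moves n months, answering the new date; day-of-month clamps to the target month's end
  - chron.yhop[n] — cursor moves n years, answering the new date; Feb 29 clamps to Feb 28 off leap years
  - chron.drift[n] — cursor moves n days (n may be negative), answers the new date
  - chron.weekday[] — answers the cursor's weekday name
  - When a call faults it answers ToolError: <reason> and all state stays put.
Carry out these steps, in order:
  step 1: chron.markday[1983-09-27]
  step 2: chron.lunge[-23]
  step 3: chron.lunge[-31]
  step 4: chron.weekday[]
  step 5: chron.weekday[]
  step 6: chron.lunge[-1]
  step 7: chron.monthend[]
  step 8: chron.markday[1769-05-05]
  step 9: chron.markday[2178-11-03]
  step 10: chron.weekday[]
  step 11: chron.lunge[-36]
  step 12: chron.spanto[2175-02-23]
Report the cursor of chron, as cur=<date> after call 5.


Answer: cur=1979-03-27

Derivation:
==> chron.markday(1983-09-27)
<== 1983-09-27
==> chron.lunge(-23)
<== 1981-10-27
==> chron.lunge(-31)
<== 1979-03-27
==> chron.weekday()
<== Tuesday
==> chron.weekday()
<== Tuesday
==> chron.lunge(-1)
<== 1979-02-27
==> chron.monthend()
<== 1979-02-28
==> chron.markday(1769-05-05)
<== 1769-05-05
==> chron.markday(2178-11-03)
<== 2178-11-03
==> chron.weekday()
<== Tuesday
==> chron.lunge(-36)
<== 2175-11-03
==> chron.spanto(2175-02-23)
<== -253


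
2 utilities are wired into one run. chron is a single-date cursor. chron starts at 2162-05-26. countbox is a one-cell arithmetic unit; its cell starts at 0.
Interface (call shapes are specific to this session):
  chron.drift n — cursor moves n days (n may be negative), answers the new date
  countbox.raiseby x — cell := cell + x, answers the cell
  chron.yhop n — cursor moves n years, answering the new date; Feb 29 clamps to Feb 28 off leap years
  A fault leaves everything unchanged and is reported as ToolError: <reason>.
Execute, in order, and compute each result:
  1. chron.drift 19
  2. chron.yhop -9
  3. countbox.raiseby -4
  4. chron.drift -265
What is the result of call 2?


Answer: 2153-06-14

Derivation:
Do: chron.drift[19]
See: 2162-06-14
Do: chron.yhop[-9]
See: 2153-06-14
Do: countbox.raiseby[-4]
See: -4
Do: chron.drift[-265]
See: 2152-09-22


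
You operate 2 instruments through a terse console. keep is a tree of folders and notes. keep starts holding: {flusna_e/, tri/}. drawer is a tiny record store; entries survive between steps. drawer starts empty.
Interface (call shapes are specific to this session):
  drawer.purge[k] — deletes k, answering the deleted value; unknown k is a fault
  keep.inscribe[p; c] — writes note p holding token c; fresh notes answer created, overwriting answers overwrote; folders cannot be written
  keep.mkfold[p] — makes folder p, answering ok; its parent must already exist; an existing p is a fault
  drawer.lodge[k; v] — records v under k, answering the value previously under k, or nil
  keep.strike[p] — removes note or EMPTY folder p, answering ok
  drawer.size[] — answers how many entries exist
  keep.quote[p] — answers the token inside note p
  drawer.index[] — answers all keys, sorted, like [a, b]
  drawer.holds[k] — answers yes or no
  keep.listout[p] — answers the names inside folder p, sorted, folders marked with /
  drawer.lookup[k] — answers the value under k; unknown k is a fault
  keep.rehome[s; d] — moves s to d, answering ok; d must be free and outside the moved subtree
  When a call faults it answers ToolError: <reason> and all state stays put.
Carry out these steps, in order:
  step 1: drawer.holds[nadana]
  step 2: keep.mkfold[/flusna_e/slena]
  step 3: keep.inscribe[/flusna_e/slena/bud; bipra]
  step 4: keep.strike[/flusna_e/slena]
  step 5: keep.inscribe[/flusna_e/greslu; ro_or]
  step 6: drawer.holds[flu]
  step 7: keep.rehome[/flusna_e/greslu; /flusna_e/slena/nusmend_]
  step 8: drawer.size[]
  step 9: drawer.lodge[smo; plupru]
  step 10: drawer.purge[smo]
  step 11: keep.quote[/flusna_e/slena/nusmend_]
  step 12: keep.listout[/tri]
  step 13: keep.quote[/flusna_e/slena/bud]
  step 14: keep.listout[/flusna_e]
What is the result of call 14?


! drawer.holds(k→nadana) -> no
! keep.mkfold(p→/flusna_e/slena) -> ok
! keep.inscribe(p→/flusna_e/slena/bud, c→bipra) -> created
! keep.strike(p→/flusna_e/slena) -> ToolError: not empty
! keep.inscribe(p→/flusna_e/greslu, c→ro_or) -> created
! drawer.holds(k→flu) -> no
! keep.rehome(s→/flusna_e/greslu, d→/flusna_e/slena/nusmend_) -> ok
! drawer.size() -> 0
! drawer.lodge(k→smo, v→plupru) -> nil
! drawer.purge(k→smo) -> plupru
! keep.quote(p→/flusna_e/slena/nusmend_) -> ro_or
! keep.listout(p→/tri) -> []
! keep.quote(p→/flusna_e/slena/bud) -> bipra
! keep.listout(p→/flusna_e) -> [slena/]

Answer: [slena/]


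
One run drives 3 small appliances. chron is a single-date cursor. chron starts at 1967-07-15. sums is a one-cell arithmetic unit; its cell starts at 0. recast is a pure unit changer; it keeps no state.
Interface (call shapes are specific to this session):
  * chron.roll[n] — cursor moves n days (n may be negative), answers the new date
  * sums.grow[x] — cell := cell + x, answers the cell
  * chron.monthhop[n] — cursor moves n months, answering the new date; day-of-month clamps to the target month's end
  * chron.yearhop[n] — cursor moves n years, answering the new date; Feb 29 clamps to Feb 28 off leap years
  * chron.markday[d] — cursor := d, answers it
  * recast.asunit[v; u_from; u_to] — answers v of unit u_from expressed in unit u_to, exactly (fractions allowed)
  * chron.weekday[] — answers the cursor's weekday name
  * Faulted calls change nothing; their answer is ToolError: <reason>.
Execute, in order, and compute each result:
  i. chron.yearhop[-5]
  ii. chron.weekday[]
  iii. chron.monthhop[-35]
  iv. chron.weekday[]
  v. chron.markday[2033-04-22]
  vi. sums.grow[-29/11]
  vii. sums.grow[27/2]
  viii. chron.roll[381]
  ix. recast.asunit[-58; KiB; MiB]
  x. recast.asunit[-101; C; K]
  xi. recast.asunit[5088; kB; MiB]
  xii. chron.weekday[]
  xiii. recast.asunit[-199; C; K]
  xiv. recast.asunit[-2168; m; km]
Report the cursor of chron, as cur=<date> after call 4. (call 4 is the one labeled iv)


I invoke chron.yearhop(n→-5), and see 1962-07-15.
Then chron.weekday(), giving Sunday.
Using chron.monthhop(n→-35), and see 1959-08-15.
Invoking chron.weekday(), → Saturday.
I use chron.markday(d→2033-04-22), — result: 2033-04-22.
Invoking sums.grow(x→-29/11), giving -29/11.
Calling sums.grow(x→27/2), and see 239/22.
I run chron.roll(n→381), and see 2034-05-08.
Then recast.asunit(v→-58, u_from→KiB, u_to→MiB), — result: -29/512.
I try recast.asunit(v→-101, u_from→C, u_to→K), and get 3443/20.
Next I call recast.asunit(v→5088, u_from→kB, u_to→MiB), giving 19875/4096.
I use chron.weekday(), yielding Monday.
I try recast.asunit(v→-199, u_from→C, u_to→K), and get 1483/20.
I use recast.asunit(v→-2168, u_from→m, u_to→km), giving -271/125.

Answer: cur=1959-08-15


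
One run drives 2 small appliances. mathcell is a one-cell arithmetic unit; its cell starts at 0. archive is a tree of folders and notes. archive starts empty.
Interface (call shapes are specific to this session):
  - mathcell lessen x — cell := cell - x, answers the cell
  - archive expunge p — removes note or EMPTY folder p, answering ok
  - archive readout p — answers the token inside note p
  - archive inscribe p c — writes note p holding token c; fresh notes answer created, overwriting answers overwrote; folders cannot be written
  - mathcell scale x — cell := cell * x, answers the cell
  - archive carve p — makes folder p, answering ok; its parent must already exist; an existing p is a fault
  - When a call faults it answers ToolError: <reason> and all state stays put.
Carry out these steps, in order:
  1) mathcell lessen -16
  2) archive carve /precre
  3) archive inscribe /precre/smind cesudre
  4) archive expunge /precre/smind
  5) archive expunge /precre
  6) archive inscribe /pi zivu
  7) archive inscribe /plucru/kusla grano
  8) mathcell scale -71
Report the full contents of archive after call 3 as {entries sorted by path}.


·→ mathcell lessen(x='-16')
·← 16
·→ archive carve(p='/precre')
·← ok
·→ archive inscribe(p='/precre/smind', c='cesudre')
·← created
·→ archive expunge(p='/precre/smind')
·← ok
·→ archive expunge(p='/precre')
·← ok
·→ archive inscribe(p='/pi', c='zivu')
·← created
·→ archive inscribe(p='/plucru/kusla', c='grano')
·← ToolError: no parent
·→ mathcell scale(x='-71')
·← -1136

Answer: {precre/, precre/smind=cesudre}


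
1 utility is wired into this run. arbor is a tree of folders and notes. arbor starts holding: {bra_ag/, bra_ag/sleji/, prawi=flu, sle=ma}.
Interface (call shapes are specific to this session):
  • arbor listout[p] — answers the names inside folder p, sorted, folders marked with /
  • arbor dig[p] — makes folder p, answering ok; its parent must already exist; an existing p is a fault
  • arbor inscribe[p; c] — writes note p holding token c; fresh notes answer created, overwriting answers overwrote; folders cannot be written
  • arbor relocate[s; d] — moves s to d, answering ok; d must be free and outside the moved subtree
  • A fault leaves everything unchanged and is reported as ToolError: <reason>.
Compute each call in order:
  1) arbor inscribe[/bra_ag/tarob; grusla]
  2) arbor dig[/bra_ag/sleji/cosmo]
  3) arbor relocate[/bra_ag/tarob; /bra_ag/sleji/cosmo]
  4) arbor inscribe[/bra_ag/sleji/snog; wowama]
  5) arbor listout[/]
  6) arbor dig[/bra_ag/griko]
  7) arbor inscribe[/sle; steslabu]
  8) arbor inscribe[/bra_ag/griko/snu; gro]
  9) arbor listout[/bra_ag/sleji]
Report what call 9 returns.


Answer: [cosmo/, snog]

Derivation:
>>> arbor inscribe p→/bra_ag/tarob c→grusla
[out] created
>>> arbor dig p→/bra_ag/sleji/cosmo
[out] ok
>>> arbor relocate s→/bra_ag/tarob d→/bra_ag/sleji/cosmo
[out] ToolError: exists
>>> arbor inscribe p→/bra_ag/sleji/snog c→wowama
[out] created
>>> arbor listout p→/
[out] [bra_ag/, prawi, sle]
>>> arbor dig p→/bra_ag/griko
[out] ok
>>> arbor inscribe p→/sle c→steslabu
[out] overwrote
>>> arbor inscribe p→/bra_ag/griko/snu c→gro
[out] created
>>> arbor listout p→/bra_ag/sleji
[out] [cosmo/, snog]
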